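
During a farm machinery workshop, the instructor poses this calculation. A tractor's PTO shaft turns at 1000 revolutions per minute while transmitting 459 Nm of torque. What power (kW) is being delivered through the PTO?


P = 2*pi*n*T / 60000
  = 2*pi * 1000 * 459 / 60000
  = 2883982.06 / 60000
  = 48.07 kW


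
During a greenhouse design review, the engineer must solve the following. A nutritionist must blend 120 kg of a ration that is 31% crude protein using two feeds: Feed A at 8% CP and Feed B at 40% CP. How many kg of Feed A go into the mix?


parts_A = CP_b - target = 40 - 31 = 9
parts_B = target - CP_a = 31 - 8 = 23
total_parts = 9 + 23 = 32
Feed A = 120 * 9 / 32 = 33.75 kg
Feed B = 120 * 23 / 32 = 86.25 kg

33.75 kg


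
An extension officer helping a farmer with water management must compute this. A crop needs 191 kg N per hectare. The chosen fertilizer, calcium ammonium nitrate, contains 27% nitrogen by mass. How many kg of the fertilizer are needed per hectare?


Rate = N_required / (N_content / 100)
     = 191 / (27 / 100)
     = 191 / 0.27
     = 707.41 kg/ha


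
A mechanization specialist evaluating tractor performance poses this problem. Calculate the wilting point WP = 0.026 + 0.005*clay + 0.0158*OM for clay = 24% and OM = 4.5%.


WP = 0.026 + 0.005*24 + 0.0158*4.5
   = 0.026 + 0.1200 + 0.0711
   = 0.2171


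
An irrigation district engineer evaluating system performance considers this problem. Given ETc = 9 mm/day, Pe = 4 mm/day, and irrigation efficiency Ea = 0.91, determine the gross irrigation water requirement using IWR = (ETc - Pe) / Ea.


IWR = (ETc - Pe) / Ea
    = (9 - 4) / 0.91
    = 5 / 0.91
    = 5.49 mm/day


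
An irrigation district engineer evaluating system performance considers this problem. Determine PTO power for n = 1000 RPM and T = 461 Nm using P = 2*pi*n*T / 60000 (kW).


P = 2*pi*n*T / 60000
  = 2*pi * 1000 * 461 / 60000
  = 2896548.43 / 60000
  = 48.28 kW


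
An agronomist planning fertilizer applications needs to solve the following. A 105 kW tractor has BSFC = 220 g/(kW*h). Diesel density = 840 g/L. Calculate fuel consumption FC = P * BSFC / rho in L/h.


FC = P * BSFC / rho_fuel
   = 105 * 220 / 840
   = 23100 / 840
   = 27.50 L/h


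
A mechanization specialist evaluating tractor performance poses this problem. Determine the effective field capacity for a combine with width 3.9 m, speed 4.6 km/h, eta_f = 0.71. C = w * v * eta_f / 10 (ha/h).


C = w * v * eta_f / 10
  = 3.9 * 4.6 * 0.71 / 10
  = 12.74 / 10
  = 1.27 ha/h


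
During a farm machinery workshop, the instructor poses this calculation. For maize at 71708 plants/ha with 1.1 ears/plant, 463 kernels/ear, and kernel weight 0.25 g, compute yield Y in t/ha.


Y = density * ears * kernels * kw
  = 71708 * 1.1 * 463 * 0.25 g/ha
  = 9130221.10 g/ha
  = 9130.22 kg/ha = 9.13 t/ha


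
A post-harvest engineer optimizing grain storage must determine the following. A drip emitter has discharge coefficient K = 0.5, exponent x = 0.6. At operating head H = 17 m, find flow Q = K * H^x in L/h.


Q = K * H^x
  = 0.5 * 17^0.6
  = 0.5 * 5.4736
  = 2.74 L/h


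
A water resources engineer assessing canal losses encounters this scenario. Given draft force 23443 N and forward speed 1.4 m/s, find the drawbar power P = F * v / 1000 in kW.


P = F * v / 1000
  = 23443 * 1.4 / 1000
  = 32820.20 / 1000
  = 32.82 kW


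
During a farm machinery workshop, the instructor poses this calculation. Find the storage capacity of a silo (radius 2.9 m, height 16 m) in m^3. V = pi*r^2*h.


V = pi * r^2 * h
  = pi * 2.9^2 * 16
  = pi * 8.41 * 16
  = 422.73 m^3


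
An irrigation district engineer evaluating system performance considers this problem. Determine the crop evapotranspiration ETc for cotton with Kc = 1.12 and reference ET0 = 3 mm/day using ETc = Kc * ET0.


ETc = Kc * ET0
    = 1.12 * 3
    = 3.36 mm/day


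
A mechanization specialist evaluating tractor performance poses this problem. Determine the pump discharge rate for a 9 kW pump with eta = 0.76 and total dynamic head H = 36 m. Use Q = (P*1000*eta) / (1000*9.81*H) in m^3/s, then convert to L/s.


Q = (P * 1000 * eta) / (rho * g * H)
  = (9 * 1000 * 0.76) / (1000 * 9.81 * 36)
  = 6840 / 353160
  = 0.01937 m^3/s = 19.37 L/s


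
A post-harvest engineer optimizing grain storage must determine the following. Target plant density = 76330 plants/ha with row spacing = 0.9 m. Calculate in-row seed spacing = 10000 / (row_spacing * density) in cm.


spacing = 10000 / (row_sp * density)
        = 10000 / (0.9 * 76330)
        = 10000 / 68697
        = 0.14557 m = 14.56 cm


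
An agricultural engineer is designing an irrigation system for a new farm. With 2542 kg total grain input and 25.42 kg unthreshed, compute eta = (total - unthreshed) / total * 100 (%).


eta = (total - unthreshed) / total * 100
    = (2542 - 25.42) / 2542 * 100
    = 2516.58 / 2542 * 100
    = 99%


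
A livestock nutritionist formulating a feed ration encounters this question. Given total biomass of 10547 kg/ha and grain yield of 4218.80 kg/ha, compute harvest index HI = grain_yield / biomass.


HI = grain_yield / biomass
   = 4218.80 / 10547
   = 0.40


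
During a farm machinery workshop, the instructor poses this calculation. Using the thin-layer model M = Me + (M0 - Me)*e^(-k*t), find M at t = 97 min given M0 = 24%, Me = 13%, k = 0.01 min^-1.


M = Me + (M0 - Me) * e^(-k*t)
  = 13 + (24 - 13) * e^(-0.01*97)
  = 13 + 11 * e^(-0.970)
  = 13 + 11 * 0.37908
  = 13 + 4.1699
  = 17.17%


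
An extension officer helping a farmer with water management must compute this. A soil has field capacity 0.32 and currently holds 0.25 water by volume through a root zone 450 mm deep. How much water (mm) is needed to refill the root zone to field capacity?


SMD = (FC - theta) * D
    = (0.32 - 0.25) * 450
    = 0.070 * 450
    = 31.50 mm


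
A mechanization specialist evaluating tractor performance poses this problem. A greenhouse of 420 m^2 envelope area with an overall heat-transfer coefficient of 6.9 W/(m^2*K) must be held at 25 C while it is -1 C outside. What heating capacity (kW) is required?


dT = 25 - (-1) = 26 K
Q = U * A * dT
  = 6.9 * 420 * 26
  = 75348 W = 75.35 kW


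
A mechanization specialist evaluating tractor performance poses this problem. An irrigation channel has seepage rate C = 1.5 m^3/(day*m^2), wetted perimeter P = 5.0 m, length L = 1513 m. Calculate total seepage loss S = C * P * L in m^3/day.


S = C * P * L
  = 1.5 * 5.0 * 1513
  = 11347.50 m^3/day


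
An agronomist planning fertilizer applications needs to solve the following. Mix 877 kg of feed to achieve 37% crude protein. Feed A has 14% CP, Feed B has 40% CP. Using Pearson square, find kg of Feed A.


parts_A = CP_b - target = 40 - 37 = 3
parts_B = target - CP_a = 37 - 14 = 23
total_parts = 3 + 23 = 26
Feed A = 877 * 3 / 26 = 101.19 kg
Feed B = 877 * 23 / 26 = 775.81 kg

101.19 kg


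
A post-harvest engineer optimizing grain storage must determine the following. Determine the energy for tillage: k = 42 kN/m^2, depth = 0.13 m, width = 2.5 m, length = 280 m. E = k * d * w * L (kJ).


E = k * d * w * L
  = 42 * 0.13 * 2.5 * 280
  = 3822 kJ


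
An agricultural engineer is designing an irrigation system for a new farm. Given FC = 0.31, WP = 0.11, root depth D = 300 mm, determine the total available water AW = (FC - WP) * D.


AW = (FC - WP) * D
   = (0.31 - 0.11) * 300
   = 0.20 * 300
   = 60 mm


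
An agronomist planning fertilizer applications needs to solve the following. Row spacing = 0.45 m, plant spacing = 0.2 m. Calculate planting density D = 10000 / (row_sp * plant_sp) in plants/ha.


D = 10000 / (row_sp * plant_sp)
  = 10000 / (0.45 * 0.2)
  = 10000 / 0.0900
  = 111111.11 plants/ha


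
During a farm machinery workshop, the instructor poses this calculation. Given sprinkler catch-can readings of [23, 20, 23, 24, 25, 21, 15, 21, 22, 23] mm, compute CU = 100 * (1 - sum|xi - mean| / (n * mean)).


xbar = 217 / 10 = 21.700
sum|xi - xbar| = 19.600
CU = 100 * (1 - 19.600 / (10 * 21.700))
   = 100 * (1 - 0.0903)
   = 90.97%


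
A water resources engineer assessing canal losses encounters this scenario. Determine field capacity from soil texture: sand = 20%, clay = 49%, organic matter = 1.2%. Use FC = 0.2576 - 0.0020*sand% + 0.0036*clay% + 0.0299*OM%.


FC = 0.2576 - 0.0020*20 + 0.0036*49 + 0.0299*1.2
   = 0.2576 - 0.0400 + 0.1764 + 0.0359
   = 0.4299


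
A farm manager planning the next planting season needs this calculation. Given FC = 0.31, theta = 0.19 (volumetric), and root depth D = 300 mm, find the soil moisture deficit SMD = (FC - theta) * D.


SMD = (FC - theta) * D
    = (0.31 - 0.19) * 300
    = 0.120 * 300
    = 36 mm


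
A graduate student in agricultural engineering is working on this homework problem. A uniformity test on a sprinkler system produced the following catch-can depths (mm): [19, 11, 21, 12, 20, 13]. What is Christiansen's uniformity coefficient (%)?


xbar = 96 / 6 = 16
sum|xi - xbar| = 24
CU = 100 * (1 - 24 / (6 * 16))
   = 100 * (1 - 0.2500)
   = 75%


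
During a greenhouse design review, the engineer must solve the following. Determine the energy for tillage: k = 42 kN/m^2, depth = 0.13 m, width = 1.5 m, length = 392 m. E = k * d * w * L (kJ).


E = k * d * w * L
  = 42 * 0.13 * 1.5 * 392
  = 3210.48 kJ


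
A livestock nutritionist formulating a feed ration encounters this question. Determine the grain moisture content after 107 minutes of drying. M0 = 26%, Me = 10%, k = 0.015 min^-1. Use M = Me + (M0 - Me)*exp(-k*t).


M = Me + (M0 - Me) * e^(-k*t)
  = 10 + (26 - 10) * e^(-0.015*107)
  = 10 + 16 * e^(-1.605)
  = 10 + 16 * 0.20089
  = 10 + 3.2142
  = 13.21%


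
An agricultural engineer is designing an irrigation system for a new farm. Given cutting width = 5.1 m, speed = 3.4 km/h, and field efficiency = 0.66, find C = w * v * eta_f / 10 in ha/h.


C = w * v * eta_f / 10
  = 5.1 * 3.4 * 0.66 / 10
  = 11.44 / 10
  = 1.14 ha/h


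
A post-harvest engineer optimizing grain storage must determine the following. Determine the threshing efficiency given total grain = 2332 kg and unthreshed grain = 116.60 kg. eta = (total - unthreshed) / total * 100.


eta = (total - unthreshed) / total * 100
    = (2332 - 116.60) / 2332 * 100
    = 2215.40 / 2332 * 100
    = 95%


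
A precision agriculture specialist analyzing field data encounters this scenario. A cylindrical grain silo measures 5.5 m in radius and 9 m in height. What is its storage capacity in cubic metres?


V = pi * r^2 * h
  = pi * 5.5^2 * 9
  = pi * 30.25 * 9
  = 855.30 m^3


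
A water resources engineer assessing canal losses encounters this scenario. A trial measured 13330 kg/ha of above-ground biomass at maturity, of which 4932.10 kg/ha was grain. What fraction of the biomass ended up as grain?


HI = grain_yield / biomass
   = 4932.10 / 13330
   = 0.37


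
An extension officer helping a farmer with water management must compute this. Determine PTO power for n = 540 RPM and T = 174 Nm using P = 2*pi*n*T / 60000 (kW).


P = 2*pi*n*T / 60000
  = 2*pi * 540 * 174 / 60000
  = 590368.09 / 60000
  = 9.84 kW


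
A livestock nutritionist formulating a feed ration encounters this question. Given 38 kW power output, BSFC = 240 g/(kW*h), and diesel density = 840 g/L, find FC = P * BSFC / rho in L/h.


FC = P * BSFC / rho_fuel
   = 38 * 240 / 840
   = 9120 / 840
   = 10.86 L/h


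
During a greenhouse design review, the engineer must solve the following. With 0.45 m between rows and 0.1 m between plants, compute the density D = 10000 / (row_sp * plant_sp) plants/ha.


D = 10000 / (row_sp * plant_sp)
  = 10000 / (0.45 * 0.1)
  = 10000 / 0.0450
  = 222222.22 plants/ha


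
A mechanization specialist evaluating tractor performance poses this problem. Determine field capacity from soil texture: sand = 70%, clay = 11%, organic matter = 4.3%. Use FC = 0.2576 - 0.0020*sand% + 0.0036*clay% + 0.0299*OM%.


FC = 0.2576 - 0.0020*70 + 0.0036*11 + 0.0299*4.3
   = 0.2576 - 0.1400 + 0.0396 + 0.1286
   = 0.2858


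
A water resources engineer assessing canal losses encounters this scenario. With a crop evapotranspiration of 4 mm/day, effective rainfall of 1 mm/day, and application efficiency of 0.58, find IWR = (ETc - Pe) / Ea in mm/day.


IWR = (ETc - Pe) / Ea
    = (4 - 1) / 0.58
    = 3 / 0.58
    = 5.17 mm/day


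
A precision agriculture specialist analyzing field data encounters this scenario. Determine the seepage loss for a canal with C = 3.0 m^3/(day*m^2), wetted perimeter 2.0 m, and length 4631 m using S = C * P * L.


S = C * P * L
  = 3.0 * 2.0 * 4631
  = 27786 m^3/day


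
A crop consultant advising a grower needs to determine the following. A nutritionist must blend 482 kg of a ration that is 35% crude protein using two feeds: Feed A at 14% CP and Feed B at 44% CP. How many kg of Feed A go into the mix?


parts_A = CP_b - target = 44 - 35 = 9
parts_B = target - CP_a = 35 - 14 = 21
total_parts = 9 + 21 = 30
Feed A = 482 * 9 / 30 = 144.60 kg
Feed B = 482 * 21 / 30 = 337.40 kg

144.60 kg


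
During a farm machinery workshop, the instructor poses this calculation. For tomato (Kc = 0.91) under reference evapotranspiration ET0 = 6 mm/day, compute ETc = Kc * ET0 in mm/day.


ETc = Kc * ET0
    = 0.91 * 6
    = 5.46 mm/day


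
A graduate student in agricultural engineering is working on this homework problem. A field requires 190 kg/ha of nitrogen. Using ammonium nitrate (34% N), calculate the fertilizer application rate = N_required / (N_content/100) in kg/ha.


Rate = N_required / (N_content / 100)
     = 190 / (34 / 100)
     = 190 / 0.34
     = 558.82 kg/ha


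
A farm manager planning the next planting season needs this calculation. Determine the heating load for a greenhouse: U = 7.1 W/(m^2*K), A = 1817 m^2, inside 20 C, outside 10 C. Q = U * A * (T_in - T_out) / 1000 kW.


dT = 20 - (10) = 10 K
Q = U * A * dT
  = 7.1 * 1817 * 10
  = 129007 W = 129.01 kW


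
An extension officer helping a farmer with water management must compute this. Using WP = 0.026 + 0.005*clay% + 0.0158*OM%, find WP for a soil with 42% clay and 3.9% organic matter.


WP = 0.026 + 0.005*42 + 0.0158*3.9
   = 0.026 + 0.2100 + 0.0616
   = 0.2976


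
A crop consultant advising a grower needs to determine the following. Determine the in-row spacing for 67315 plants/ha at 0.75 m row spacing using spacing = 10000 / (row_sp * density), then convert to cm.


spacing = 10000 / (row_sp * density)
        = 10000 / (0.75 * 67315)
        = 10000 / 50486.25
        = 0.19807 m = 19.81 cm


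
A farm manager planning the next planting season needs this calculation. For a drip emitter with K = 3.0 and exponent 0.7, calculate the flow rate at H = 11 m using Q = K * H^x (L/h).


Q = K * H^x
  = 3.0 * 11^0.7
  = 3.0 * 5.3577
  = 16.07 L/h


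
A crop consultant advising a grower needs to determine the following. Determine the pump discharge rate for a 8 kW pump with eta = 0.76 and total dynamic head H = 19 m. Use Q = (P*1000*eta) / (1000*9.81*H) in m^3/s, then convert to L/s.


Q = (P * 1000 * eta) / (rho * g * H)
  = (8 * 1000 * 0.76) / (1000 * 9.81 * 19)
  = 6080 / 186390
  = 0.03262 m^3/s = 32.62 L/s


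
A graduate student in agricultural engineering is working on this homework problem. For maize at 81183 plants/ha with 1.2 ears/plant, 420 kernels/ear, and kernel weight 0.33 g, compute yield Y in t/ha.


Y = density * ears * kernels * kw
  = 81183 * 1.2 * 420 * 0.33 g/ha
  = 13502356.56 g/ha
  = 13502.36 kg/ha = 13.50 t/ha


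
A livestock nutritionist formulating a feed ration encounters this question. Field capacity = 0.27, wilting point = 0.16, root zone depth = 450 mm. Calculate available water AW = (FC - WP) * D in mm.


AW = (FC - WP) * D
   = (0.27 - 0.16) * 450
   = 0.11 * 450
   = 49.50 mm


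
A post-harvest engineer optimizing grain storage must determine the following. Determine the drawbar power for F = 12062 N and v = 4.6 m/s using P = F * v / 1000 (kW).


P = F * v / 1000
  = 12062 * 4.6 / 1000
  = 55485.20 / 1000
  = 55.49 kW


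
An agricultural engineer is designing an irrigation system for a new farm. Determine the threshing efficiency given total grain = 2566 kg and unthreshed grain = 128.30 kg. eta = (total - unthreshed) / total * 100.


eta = (total - unthreshed) / total * 100
    = (2566 - 128.30) / 2566 * 100
    = 2437.70 / 2566 * 100
    = 95%


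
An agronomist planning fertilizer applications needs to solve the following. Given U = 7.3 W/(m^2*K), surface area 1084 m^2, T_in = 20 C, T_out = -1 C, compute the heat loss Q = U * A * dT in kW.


dT = 20 - (-1) = 21 K
Q = U * A * dT
  = 7.3 * 1084 * 21
  = 166177.20 W = 166.18 kW


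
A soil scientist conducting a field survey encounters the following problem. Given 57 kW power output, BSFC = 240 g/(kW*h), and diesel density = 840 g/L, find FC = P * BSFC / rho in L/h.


FC = P * BSFC / rho_fuel
   = 57 * 240 / 840
   = 13680 / 840
   = 16.29 L/h


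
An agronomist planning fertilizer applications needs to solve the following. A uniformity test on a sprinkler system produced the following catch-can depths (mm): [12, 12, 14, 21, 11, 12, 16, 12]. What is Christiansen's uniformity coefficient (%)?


xbar = 110 / 8 = 13.750
sum|xi - xbar| = 19.500
CU = 100 * (1 - 19.500 / (8 * 13.750))
   = 100 * (1 - 0.1773)
   = 82.27%


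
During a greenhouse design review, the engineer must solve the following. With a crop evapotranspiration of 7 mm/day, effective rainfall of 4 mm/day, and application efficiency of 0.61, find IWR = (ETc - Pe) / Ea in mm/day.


IWR = (ETc - Pe) / Ea
    = (7 - 4) / 0.61
    = 3 / 0.61
    = 4.92 mm/day


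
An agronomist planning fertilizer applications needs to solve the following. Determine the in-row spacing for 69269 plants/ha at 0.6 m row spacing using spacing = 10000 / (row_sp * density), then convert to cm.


spacing = 10000 / (row_sp * density)
        = 10000 / (0.6 * 69269)
        = 10000 / 41561.40
        = 0.24061 m = 24.06 cm


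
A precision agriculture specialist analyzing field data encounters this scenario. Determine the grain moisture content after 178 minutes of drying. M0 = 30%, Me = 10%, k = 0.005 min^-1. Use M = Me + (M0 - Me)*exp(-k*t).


M = Me + (M0 - Me) * e^(-k*t)
  = 10 + (30 - 10) * e^(-0.005*178)
  = 10 + 20 * e^(-0.890)
  = 10 + 20 * 0.41066
  = 10 + 8.2131
  = 18.21%


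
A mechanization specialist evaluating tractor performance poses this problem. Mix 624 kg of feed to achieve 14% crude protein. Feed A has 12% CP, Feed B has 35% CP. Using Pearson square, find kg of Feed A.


parts_A = CP_b - target = 35 - 14 = 21
parts_B = target - CP_a = 14 - 12 = 2
total_parts = 21 + 2 = 23
Feed A = 624 * 21 / 23 = 569.74 kg
Feed B = 624 * 2 / 23 = 54.26 kg

569.74 kg


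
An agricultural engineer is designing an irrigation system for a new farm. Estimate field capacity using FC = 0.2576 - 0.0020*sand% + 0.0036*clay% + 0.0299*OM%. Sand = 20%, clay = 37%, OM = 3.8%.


FC = 0.2576 - 0.0020*20 + 0.0036*37 + 0.0299*3.8
   = 0.2576 - 0.0400 + 0.1332 + 0.1136
   = 0.4644


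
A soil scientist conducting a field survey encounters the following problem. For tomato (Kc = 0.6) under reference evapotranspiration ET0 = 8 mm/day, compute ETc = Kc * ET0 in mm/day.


ETc = Kc * ET0
    = 0.6 * 8
    = 4.80 mm/day


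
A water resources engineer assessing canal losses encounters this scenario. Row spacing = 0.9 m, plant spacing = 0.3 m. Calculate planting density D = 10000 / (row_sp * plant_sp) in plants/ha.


D = 10000 / (row_sp * plant_sp)
  = 10000 / (0.9 * 0.3)
  = 10000 / 0.2700
  = 37037.04 plants/ha


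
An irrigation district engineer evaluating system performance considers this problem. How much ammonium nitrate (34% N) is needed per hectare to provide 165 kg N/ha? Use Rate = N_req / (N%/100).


Rate = N_required / (N_content / 100)
     = 165 / (34 / 100)
     = 165 / 0.34
     = 485.29 kg/ha


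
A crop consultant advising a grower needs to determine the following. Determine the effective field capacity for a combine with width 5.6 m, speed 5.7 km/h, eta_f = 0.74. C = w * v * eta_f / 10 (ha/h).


C = w * v * eta_f / 10
  = 5.6 * 5.7 * 0.74 / 10
  = 23.62 / 10
  = 2.36 ha/h


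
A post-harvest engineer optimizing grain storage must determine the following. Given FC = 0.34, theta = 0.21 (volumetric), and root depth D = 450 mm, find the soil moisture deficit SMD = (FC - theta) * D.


SMD = (FC - theta) * D
    = (0.34 - 0.21) * 450
    = 0.130 * 450
    = 58.50 mm


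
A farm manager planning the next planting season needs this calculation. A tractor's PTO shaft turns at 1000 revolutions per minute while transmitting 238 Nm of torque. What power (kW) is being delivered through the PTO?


P = 2*pi*n*T / 60000
  = 2*pi * 1000 * 238 / 60000
  = 1495398.10 / 60000
  = 24.92 kW


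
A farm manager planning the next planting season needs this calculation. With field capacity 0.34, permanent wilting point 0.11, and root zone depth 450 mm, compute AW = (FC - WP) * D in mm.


AW = (FC - WP) * D
   = (0.34 - 0.11) * 450
   = 0.23 * 450
   = 103.50 mm


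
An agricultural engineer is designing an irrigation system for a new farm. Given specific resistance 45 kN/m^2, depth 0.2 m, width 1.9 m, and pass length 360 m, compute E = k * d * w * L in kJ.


E = k * d * w * L
  = 45 * 0.2 * 1.9 * 360
  = 6156 kJ


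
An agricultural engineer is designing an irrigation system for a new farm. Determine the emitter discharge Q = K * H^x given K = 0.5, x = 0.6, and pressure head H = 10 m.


Q = K * H^x
  = 0.5 * 10^0.6
  = 0.5 * 3.9811
  = 1.99 L/h


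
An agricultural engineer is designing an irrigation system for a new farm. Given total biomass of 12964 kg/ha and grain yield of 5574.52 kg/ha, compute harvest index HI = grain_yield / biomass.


HI = grain_yield / biomass
   = 5574.52 / 12964
   = 0.43


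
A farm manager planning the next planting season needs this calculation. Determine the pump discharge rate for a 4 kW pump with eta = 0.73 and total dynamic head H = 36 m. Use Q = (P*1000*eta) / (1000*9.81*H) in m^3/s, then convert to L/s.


Q = (P * 1000 * eta) / (rho * g * H)
  = (4 * 1000 * 0.73) / (1000 * 9.81 * 36)
  = 2920 / 353160
  = 0.00827 m^3/s = 8.27 L/s


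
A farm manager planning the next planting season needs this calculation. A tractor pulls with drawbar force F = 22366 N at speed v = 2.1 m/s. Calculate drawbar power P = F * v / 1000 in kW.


P = F * v / 1000
  = 22366 * 2.1 / 1000
  = 46968.60 / 1000
  = 46.97 kW


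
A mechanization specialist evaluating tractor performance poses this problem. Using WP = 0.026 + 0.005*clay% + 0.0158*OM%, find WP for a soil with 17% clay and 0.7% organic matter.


WP = 0.026 + 0.005*17 + 0.0158*0.7
   = 0.026 + 0.0850 + 0.0111
   = 0.1221


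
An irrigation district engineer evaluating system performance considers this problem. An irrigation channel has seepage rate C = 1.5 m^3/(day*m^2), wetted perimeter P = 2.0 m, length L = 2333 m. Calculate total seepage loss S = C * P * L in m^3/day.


S = C * P * L
  = 1.5 * 2.0 * 2333
  = 6999 m^3/day


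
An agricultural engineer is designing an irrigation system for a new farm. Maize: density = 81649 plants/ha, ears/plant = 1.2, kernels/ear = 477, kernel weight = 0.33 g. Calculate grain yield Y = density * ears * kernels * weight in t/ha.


Y = density * ears * kernels * kw
  = 81649 * 1.2 * 477 * 0.33 g/ha
  = 15422842.91 g/ha
  = 15422.84 kg/ha = 15.42 t/ha


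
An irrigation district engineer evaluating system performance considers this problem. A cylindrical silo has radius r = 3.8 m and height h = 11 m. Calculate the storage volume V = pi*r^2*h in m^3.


V = pi * r^2 * h
  = pi * 3.8^2 * 11
  = pi * 14.44 * 11
  = 499.01 m^3


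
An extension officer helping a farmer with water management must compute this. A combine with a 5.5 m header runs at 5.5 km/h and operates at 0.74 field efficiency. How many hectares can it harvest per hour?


C = w * v * eta_f / 10
  = 5.5 * 5.5 * 0.74 / 10
  = 22.39 / 10
  = 2.24 ha/h


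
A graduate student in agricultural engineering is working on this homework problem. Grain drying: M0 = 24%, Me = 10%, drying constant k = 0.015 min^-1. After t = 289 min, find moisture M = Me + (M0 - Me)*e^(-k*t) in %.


M = Me + (M0 - Me) * e^(-k*t)
  = 10 + (24 - 10) * e^(-0.015*289)
  = 10 + 14 * e^(-4.335)
  = 10 + 14 * 0.01310
  = 10 + 0.1834
  = 10.18%


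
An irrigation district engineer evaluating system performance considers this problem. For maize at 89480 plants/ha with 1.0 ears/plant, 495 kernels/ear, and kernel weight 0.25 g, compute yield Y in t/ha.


Y = density * ears * kernels * kw
  = 89480 * 1.0 * 495 * 0.25 g/ha
  = 11073150 g/ha
  = 11073.15 kg/ha = 11.07 t/ha


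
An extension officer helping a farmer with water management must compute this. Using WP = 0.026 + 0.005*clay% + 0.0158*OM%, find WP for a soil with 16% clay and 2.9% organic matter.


WP = 0.026 + 0.005*16 + 0.0158*2.9
   = 0.026 + 0.0800 + 0.0458
   = 0.1518


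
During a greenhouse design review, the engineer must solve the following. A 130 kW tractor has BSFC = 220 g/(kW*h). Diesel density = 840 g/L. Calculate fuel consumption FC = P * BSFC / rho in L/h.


FC = P * BSFC / rho_fuel
   = 130 * 220 / 840
   = 28600 / 840
   = 34.05 L/h


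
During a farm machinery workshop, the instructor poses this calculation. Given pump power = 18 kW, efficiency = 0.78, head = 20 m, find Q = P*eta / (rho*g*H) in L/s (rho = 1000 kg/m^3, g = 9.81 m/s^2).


Q = (P * 1000 * eta) / (rho * g * H)
  = (18 * 1000 * 0.78) / (1000 * 9.81 * 20)
  = 14040 / 196200
  = 0.07156 m^3/s = 71.56 L/s


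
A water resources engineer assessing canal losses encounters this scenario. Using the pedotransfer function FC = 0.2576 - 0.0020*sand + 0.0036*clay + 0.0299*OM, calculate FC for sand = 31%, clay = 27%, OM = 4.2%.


FC = 0.2576 - 0.0020*31 + 0.0036*27 + 0.0299*4.2
   = 0.2576 - 0.0620 + 0.0972 + 0.1256
   = 0.4184


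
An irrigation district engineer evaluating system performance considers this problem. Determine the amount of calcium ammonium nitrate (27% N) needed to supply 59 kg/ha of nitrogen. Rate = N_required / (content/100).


Rate = N_required / (N_content / 100)
     = 59 / (27 / 100)
     = 59 / 0.27
     = 218.52 kg/ha


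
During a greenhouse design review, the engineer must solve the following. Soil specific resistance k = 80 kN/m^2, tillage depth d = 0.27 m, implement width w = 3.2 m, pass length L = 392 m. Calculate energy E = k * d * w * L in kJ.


E = k * d * w * L
  = 80 * 0.27 * 3.2 * 392
  = 27095.04 kJ


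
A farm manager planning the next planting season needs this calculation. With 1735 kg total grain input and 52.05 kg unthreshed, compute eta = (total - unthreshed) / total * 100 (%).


eta = (total - unthreshed) / total * 100
    = (1735 - 52.05) / 1735 * 100
    = 1682.95 / 1735 * 100
    = 97%


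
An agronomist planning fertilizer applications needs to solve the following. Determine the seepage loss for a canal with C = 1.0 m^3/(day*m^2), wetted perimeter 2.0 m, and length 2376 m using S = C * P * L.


S = C * P * L
  = 1.0 * 2.0 * 2376
  = 4752 m^3/day


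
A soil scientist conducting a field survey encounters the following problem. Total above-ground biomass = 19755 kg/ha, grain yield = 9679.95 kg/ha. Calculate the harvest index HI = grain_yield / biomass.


HI = grain_yield / biomass
   = 9679.95 / 19755
   = 0.49


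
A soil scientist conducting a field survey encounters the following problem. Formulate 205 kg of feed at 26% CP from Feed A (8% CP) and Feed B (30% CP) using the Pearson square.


parts_A = CP_b - target = 30 - 26 = 4
parts_B = target - CP_a = 26 - 8 = 18
total_parts = 4 + 18 = 22
Feed A = 205 * 4 / 22 = 37.27 kg
Feed B = 205 * 18 / 22 = 167.73 kg

37.27 kg


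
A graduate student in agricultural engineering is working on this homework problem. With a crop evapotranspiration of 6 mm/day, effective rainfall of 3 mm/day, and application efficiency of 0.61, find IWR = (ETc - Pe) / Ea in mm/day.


IWR = (ETc - Pe) / Ea
    = (6 - 3) / 0.61
    = 3 / 0.61
    = 4.92 mm/day


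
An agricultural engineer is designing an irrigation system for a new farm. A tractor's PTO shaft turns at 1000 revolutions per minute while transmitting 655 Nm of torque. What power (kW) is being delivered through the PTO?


P = 2*pi*n*T / 60000
  = 2*pi * 1000 * 655 / 60000
  = 4115486.38 / 60000
  = 68.59 kW


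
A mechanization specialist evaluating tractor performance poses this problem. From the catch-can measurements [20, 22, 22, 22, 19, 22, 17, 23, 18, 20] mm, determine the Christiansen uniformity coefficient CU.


xbar = 205 / 10 = 20.500
sum|xi - xbar| = 17
CU = 100 * (1 - 17 / (10 * 20.500))
   = 100 * (1 - 0.0829)
   = 91.71%


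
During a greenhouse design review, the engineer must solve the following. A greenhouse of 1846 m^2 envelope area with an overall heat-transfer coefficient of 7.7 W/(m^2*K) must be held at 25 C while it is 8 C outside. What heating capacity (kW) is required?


dT = 25 - (8) = 17 K
Q = U * A * dT
  = 7.7 * 1846 * 17
  = 241641.40 W = 241.64 kW


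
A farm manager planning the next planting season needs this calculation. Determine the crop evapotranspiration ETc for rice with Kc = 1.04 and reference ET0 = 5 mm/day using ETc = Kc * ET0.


ETc = Kc * ET0
    = 1.04 * 5
    = 5.20 mm/day


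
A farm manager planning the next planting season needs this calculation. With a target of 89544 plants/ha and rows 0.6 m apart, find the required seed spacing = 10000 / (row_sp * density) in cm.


spacing = 10000 / (row_sp * density)
        = 10000 / (0.6 * 89544)
        = 10000 / 53726.40
        = 0.18613 m = 18.61 cm


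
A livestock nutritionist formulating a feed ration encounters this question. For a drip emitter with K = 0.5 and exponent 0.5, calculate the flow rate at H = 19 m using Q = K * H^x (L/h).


Q = K * H^x
  = 0.5 * 19^0.5
  = 0.5 * 4.3589
  = 2.18 L/h


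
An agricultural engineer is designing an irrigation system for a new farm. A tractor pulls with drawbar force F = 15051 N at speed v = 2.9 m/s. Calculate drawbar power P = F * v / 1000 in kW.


P = F * v / 1000
  = 15051 * 2.9 / 1000
  = 43647.90 / 1000
  = 43.65 kW


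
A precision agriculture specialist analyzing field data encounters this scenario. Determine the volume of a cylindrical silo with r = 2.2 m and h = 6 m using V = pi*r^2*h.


V = pi * r^2 * h
  = pi * 2.2^2 * 6
  = pi * 4.84 * 6
  = 91.23 m^3


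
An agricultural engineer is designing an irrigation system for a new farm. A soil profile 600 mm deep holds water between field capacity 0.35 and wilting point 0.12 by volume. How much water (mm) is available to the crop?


AW = (FC - WP) * D
   = (0.35 - 0.12) * 600
   = 0.23 * 600
   = 138 mm


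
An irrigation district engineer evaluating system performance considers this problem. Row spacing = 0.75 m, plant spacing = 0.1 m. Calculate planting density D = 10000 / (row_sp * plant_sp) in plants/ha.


D = 10000 / (row_sp * plant_sp)
  = 10000 / (0.75 * 0.1)
  = 10000 / 0.0750
  = 133333.33 plants/ha


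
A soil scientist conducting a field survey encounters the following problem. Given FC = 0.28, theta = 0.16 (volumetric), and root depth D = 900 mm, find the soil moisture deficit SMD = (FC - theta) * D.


SMD = (FC - theta) * D
    = (0.28 - 0.16) * 900
    = 0.120 * 900
    = 108 mm


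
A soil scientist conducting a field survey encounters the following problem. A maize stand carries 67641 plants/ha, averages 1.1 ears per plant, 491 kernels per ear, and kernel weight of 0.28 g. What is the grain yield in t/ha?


Y = density * ears * kernels * kw
  = 67641 * 1.1 * 491 * 0.28 g/ha
  = 10229213.15 g/ha
  = 10229.21 kg/ha = 10.23 t/ha


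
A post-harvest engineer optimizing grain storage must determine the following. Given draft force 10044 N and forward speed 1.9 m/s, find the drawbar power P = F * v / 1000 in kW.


P = F * v / 1000
  = 10044 * 1.9 / 1000
  = 19083.60 / 1000
  = 19.08 kW


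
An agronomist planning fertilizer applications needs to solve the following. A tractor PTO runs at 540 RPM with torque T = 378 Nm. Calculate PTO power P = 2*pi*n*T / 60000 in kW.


P = 2*pi*n*T / 60000
  = 2*pi * 540 * 378 / 60000
  = 1282523.78 / 60000
  = 21.38 kW


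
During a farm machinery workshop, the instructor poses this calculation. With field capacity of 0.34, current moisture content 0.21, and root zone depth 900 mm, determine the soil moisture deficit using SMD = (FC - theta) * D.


SMD = (FC - theta) * D
    = (0.34 - 0.21) * 900
    = 0.130 * 900
    = 117 mm


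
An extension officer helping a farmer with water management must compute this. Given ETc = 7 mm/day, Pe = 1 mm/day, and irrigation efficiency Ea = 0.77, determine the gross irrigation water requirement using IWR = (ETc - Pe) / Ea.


IWR = (ETc - Pe) / Ea
    = (7 - 1) / 0.77
    = 6 / 0.77
    = 7.79 mm/day


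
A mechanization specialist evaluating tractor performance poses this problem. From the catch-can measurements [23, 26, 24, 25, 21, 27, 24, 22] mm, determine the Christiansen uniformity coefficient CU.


xbar = 192 / 8 = 24
sum|xi - xbar| = 12
CU = 100 * (1 - 12 / (8 * 24))
   = 100 * (1 - 0.0625)
   = 93.75%


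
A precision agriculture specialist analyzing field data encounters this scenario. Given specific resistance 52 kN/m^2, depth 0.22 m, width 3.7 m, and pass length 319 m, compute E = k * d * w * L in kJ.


E = k * d * w * L
  = 52 * 0.22 * 3.7 * 319
  = 13502.63 kJ


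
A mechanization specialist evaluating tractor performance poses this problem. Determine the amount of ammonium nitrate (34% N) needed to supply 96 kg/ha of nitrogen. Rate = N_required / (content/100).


Rate = N_required / (N_content / 100)
     = 96 / (34 / 100)
     = 96 / 0.34
     = 282.35 kg/ha


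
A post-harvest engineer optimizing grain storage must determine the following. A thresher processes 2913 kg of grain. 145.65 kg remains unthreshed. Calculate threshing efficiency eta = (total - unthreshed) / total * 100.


eta = (total - unthreshed) / total * 100
    = (2913 - 145.65) / 2913 * 100
    = 2767.35 / 2913 * 100
    = 95%


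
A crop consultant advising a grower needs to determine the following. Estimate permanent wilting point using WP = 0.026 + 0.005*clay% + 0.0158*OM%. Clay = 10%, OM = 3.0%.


WP = 0.026 + 0.005*10 + 0.0158*3.0
   = 0.026 + 0.0500 + 0.0474
   = 0.1234


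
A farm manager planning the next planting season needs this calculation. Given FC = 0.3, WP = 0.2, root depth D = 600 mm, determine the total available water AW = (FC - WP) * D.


AW = (FC - WP) * D
   = (0.3 - 0.2) * 600
   = 0.10 * 600
   = 60 mm


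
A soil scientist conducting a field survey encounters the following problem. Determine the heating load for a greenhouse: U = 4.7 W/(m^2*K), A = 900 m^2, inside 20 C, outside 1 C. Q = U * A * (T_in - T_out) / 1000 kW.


dT = 20 - (1) = 19 K
Q = U * A * dT
  = 4.7 * 900 * 19
  = 80370 W = 80.37 kW


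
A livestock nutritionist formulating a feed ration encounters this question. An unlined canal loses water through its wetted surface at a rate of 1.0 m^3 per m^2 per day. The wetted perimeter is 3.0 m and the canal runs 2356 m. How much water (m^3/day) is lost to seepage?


S = C * P * L
  = 1.0 * 3.0 * 2356
  = 7068 m^3/day


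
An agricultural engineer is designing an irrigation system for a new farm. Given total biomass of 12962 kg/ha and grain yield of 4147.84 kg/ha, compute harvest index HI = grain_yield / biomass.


HI = grain_yield / biomass
   = 4147.84 / 12962
   = 0.32


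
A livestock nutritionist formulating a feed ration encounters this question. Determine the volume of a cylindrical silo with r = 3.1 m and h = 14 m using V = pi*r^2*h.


V = pi * r^2 * h
  = pi * 3.1^2 * 14
  = pi * 9.61 * 14
  = 422.67 m^3


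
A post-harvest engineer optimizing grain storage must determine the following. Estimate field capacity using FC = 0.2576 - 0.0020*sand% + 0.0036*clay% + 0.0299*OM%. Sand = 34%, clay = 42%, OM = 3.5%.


FC = 0.2576 - 0.0020*34 + 0.0036*42 + 0.0299*3.5
   = 0.2576 - 0.0680 + 0.1512 + 0.1047
   = 0.4455


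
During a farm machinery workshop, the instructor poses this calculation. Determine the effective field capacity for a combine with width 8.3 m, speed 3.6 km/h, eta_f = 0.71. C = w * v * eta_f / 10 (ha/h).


C = w * v * eta_f / 10
  = 8.3 * 3.6 * 0.71 / 10
  = 21.21 / 10
  = 2.12 ha/h


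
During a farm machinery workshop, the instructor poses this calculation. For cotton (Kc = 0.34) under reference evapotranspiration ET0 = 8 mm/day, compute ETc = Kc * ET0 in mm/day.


ETc = Kc * ET0
    = 0.34 * 8
    = 2.72 mm/day


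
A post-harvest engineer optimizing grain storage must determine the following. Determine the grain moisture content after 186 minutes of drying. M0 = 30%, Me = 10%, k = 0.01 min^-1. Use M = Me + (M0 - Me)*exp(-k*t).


M = Me + (M0 - Me) * e^(-k*t)
  = 10 + (30 - 10) * e^(-0.01*186)
  = 10 + 20 * e^(-1.860)
  = 10 + 20 * 0.15567
  = 10 + 3.1135
  = 13.11%


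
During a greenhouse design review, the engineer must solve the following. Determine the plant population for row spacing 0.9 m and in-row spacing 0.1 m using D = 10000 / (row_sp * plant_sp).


D = 10000 / (row_sp * plant_sp)
  = 10000 / (0.9 * 0.1)
  = 10000 / 0.0900
  = 111111.11 plants/ha


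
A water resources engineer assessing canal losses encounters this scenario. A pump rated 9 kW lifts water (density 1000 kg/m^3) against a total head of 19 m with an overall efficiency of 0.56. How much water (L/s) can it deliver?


Q = (P * 1000 * eta) / (rho * g * H)
  = (9 * 1000 * 0.56) / (1000 * 9.81 * 19)
  = 5040 / 186390
  = 0.02704 m^3/s = 27.04 L/s


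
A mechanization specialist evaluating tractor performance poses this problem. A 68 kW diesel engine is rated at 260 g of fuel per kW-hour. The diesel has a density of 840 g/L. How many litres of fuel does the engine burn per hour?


FC = P * BSFC / rho_fuel
   = 68 * 260 / 840
   = 17680 / 840
   = 21.05 L/h


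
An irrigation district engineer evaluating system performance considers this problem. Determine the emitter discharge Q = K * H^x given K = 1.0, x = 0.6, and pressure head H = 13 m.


Q = K * H^x
  = 1.0 * 13^0.6
  = 1.0 * 4.6598
  = 4.66 L/h


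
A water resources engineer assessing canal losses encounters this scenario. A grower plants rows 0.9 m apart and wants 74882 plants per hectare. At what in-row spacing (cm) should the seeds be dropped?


spacing = 10000 / (row_sp * density)
        = 10000 / (0.9 * 74882)
        = 10000 / 67393.80
        = 0.14838 m = 14.84 cm


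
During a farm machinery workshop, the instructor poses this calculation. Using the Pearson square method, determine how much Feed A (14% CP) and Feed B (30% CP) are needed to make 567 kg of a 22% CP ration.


parts_A = CP_b - target = 30 - 22 = 8
parts_B = target - CP_a = 22 - 14 = 8
total_parts = 8 + 8 = 16
Feed A = 567 * 8 / 16 = 283.50 kg
Feed B = 567 * 8 / 16 = 283.50 kg


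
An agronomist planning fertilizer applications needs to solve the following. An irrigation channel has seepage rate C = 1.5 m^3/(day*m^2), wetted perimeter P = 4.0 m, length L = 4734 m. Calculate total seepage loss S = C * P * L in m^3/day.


S = C * P * L
  = 1.5 * 4.0 * 4734
  = 28404 m^3/day


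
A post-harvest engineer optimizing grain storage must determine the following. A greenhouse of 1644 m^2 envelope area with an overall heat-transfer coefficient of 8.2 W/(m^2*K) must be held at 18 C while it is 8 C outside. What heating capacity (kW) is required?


dT = 18 - (8) = 10 K
Q = U * A * dT
  = 8.2 * 1644 * 10
  = 134808 W = 134.81 kW
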